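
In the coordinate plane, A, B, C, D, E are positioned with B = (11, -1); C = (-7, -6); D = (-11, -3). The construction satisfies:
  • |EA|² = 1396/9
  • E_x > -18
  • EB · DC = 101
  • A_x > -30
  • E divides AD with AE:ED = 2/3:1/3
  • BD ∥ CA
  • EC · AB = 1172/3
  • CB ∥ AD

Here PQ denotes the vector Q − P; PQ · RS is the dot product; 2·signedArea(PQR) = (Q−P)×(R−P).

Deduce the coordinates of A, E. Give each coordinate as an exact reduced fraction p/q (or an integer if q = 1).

1. A_x = -29  [CB ∥ AD ∩ BD ∥ CA]
2. A_y = -8  [CB ∥ AD ∩ BD ∥ CA]
   → A = (-29, -8)
3. E_x = -17  [E divides AD with AE:ED = 2/3:1/3]
4. E_y = -14/3  [E divides AD with AE:ED = 2/3:1/3]
   → E = (-17, -14/3)

A = (-29, -8)
E = (-17, -14/3)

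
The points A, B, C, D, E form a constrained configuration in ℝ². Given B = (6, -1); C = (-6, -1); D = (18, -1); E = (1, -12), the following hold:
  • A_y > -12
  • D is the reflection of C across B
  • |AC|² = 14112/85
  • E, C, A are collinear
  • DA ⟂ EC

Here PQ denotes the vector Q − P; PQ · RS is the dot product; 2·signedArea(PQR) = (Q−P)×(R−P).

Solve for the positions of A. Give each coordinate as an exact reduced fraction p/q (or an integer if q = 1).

1. A_x = 78/85  [E, C, A are collinear ∩ DA ⟂ EC]
2. A_y = -1009/85  [E, C, A are collinear ∩ DA ⟂ EC]
   → A = (78/85, -1009/85)

A = (78/85, -1009/85)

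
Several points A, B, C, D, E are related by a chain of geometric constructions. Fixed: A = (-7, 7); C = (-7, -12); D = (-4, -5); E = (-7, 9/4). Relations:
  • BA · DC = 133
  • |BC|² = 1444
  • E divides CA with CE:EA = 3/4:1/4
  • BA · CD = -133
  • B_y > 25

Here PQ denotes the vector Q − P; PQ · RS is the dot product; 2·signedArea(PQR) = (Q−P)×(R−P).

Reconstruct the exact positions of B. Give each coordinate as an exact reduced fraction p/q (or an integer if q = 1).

B = (-7, 26)

1. B_x = -7  [line -3·x + -7·y + 161 = 0 ∩ |BC|² = 1444]
2. B_y = 26  [line -3·x + -7·y + 161 = 0 ∩ |BC|² = 1444]
   → B = (-7, 26)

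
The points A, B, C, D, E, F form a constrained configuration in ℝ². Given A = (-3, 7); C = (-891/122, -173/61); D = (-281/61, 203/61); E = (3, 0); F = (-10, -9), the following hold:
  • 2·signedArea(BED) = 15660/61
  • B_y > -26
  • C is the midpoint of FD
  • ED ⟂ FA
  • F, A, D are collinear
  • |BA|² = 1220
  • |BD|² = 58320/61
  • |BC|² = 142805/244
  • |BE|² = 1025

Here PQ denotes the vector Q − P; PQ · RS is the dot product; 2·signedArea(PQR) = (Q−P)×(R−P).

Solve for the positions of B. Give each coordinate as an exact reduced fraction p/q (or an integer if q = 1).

B = (-17, -25)

1. B_x = -17  [line -203/61·x + -464/61·y + -15051/61 = 0 ∩ |BE|² = 1025]
2. B_y = -25  [line -203/61·x + -464/61·y + -15051/61 = 0 ∩ |BE|² = 1025]
   → B = (-17, -25)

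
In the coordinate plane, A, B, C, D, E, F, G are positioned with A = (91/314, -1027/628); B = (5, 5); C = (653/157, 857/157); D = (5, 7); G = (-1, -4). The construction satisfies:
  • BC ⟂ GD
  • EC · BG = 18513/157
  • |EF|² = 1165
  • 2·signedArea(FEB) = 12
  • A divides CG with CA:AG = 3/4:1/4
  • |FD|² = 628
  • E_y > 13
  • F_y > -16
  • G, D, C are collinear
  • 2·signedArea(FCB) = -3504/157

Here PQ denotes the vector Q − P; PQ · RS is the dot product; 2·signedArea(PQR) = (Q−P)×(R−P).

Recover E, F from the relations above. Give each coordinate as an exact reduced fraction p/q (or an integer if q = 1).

1. F_x = -7  [line 72/157·x + 132/157·y + 2484/157 = 0 ∩ |FD|² = 628]
2. F_y = -15  [line 72/157·x + 132/157·y + 2484/157 = 0 ∩ |FD|² = 628]
   → F = (-7, -15)
3. E_x = 11  [EC · BG = 18513/157 ∩ 2·signedArea(FEB) = 12]
4. E_y = 14  [EC · BG = 18513/157 ∩ 2·signedArea(FEB) = 12]
   → E = (11, 14)

E = (11, 14)
F = (-7, -15)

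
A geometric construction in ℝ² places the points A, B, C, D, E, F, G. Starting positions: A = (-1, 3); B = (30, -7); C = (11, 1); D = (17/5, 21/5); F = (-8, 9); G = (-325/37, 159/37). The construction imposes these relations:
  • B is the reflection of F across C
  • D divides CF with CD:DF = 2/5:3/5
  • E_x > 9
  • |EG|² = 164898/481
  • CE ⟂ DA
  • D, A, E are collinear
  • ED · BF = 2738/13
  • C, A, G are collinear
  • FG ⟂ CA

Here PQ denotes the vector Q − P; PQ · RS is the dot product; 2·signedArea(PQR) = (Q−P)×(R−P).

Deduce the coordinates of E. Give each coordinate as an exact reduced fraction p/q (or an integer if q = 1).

E = (628/65, 384/65)

1. E_x = 628/65  [D, A, E are collinear ∩ CE ⟂ DA]
2. E_y = 384/65  [D, A, E are collinear ∩ CE ⟂ DA]
   → E = (628/65, 384/65)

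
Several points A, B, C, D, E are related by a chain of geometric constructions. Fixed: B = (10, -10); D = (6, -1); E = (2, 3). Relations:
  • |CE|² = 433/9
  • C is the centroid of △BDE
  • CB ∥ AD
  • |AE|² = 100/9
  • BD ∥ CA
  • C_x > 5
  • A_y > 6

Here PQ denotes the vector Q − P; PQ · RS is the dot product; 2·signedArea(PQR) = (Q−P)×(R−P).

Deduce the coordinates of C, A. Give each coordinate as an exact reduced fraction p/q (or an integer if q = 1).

A = (2, 19/3)
C = (6, -8/3)

1. C_x = 6  [C is the centroid of △BDE]
2. C_y = -8/3  [C is the centroid of △BDE]
   → C = (6, -8/3)
3. A_x = 2  [CB ∥ AD ∩ BD ∥ CA]
4. A_y = 19/3  [CB ∥ AD ∩ BD ∥ CA]
   → A = (2, 19/3)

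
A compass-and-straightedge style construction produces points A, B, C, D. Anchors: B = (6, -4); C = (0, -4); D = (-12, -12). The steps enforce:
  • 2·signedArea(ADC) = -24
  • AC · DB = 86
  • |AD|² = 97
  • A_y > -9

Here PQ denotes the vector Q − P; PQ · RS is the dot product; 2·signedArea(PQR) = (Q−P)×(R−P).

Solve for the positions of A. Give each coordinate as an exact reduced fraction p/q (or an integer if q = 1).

1. A_x = -3  [2·signedArea(ADC) = -24 ∩ AC · DB = 86]
2. A_y = -8  [2·signedArea(ADC) = -24 ∩ AC · DB = 86]
   → A = (-3, -8)

A = (-3, -8)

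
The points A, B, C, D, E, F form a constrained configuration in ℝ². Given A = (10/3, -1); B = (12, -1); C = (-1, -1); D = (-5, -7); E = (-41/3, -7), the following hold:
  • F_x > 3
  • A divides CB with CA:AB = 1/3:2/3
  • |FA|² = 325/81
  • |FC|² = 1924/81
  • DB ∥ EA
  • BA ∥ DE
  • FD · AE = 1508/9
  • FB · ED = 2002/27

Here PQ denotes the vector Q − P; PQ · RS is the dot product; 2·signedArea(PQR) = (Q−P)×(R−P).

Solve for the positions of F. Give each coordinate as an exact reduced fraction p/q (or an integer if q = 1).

1. F_x = 31/9  [FD · AE = 1508/9 ∩ FB · ED = 2002/27]
2. F_y = -3  [FD · AE = 1508/9 ∩ FB · ED = 2002/27]
   → F = (31/9, -3)

F = (31/9, -3)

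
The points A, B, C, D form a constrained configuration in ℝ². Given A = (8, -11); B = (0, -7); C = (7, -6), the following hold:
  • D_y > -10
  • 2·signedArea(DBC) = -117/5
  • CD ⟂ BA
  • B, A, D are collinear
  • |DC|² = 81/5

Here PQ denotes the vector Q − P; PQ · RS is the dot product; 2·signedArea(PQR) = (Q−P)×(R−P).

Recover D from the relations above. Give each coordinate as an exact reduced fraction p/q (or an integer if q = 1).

D = (26/5, -48/5)

1. D_x = 26/5  [B, A, D are collinear ∩ CD ⟂ BA]
2. D_y = -48/5  [B, A, D are collinear ∩ CD ⟂ BA]
   → D = (26/5, -48/5)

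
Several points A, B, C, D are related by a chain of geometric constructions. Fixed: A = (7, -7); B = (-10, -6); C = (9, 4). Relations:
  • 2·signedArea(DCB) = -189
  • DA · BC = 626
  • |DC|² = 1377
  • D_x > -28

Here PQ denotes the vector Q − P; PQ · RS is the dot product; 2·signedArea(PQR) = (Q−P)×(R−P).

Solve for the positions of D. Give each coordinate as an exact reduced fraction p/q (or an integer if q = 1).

1. D_x = -27  [2·signedArea(DCB) = -189 ∩ DA · BC = 626]
2. D_y = -5  [2·signedArea(DCB) = -189 ∩ DA · BC = 626]
   → D = (-27, -5)

D = (-27, -5)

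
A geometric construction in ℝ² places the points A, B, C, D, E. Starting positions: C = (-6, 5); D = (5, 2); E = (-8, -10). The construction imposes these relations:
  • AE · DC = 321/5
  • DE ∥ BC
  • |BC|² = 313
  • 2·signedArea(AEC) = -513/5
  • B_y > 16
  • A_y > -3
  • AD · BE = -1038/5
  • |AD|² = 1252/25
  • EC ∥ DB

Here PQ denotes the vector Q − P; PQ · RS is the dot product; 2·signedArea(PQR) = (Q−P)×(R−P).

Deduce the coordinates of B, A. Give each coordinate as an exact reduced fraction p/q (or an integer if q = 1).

1. B_x = 7  [DE ∥ BC ∩ EC ∥ DB]
2. B_y = 17  [DE ∥ BC ∩ EC ∥ DB]
   → B = (7, 17)
3. A_x = -1/5  [2·signedArea(AEC) = -513/5 ∩ AD · BE = -1038/5]
4. A_y = -14/5  [2·signedArea(AEC) = -513/5 ∩ AD · BE = -1038/5]
   → A = (-1/5, -14/5)

A = (-1/5, -14/5)
B = (7, 17)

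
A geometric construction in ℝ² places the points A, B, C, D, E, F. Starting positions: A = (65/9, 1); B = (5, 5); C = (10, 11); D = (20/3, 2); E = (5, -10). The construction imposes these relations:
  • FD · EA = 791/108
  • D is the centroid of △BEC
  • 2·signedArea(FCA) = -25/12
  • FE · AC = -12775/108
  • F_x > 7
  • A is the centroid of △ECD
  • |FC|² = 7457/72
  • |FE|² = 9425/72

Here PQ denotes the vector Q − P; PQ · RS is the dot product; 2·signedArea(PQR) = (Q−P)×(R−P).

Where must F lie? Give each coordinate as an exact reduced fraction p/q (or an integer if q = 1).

F = (85/12, 5/4)

1. F_x = 85/12  [FE · AC = -12775/108 ∩ 2·signedArea(FCA) = -25/12]
2. F_y = 5/4  [FE · AC = -12775/108 ∩ 2·signedArea(FCA) = -25/12]
   → F = (85/12, 5/4)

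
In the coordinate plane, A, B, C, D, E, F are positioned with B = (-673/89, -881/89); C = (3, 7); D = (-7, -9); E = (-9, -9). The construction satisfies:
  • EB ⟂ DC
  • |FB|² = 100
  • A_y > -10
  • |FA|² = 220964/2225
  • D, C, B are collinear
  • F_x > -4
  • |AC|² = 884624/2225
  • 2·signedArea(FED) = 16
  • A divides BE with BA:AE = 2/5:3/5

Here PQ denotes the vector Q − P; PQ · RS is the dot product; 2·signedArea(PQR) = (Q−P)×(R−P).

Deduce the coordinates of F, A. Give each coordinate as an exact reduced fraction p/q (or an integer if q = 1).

A = (-3621/445, -849/89)
F = (-3, -1)

1. F_y = -1  [2·signedArea(FED) = 16]
2. F_x = -3  [|FB|² = 100]
   → F = (-3, -1)
3. A_x = -3621/445  [A divides BE with BA:AE = 2/5:3/5]
4. A_y = -849/89  [A divides BE with BA:AE = 2/5:3/5]
   → A = (-3621/445, -849/89)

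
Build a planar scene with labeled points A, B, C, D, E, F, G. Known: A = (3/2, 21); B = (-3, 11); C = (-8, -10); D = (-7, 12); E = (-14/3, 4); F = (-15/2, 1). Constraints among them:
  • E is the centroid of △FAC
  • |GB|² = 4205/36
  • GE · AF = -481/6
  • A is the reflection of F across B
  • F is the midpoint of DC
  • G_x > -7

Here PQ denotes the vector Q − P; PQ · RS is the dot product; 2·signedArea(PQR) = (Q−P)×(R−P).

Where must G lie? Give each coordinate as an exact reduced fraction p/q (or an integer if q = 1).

1. G_x = -37/6  [line 9·x + 20·y + 253/6 = 0 ∩ |GB|² = 4205/36]
2. G_y = 2/3  [line 9·x + 20·y + 253/6 = 0 ∩ |GB|² = 4205/36]
   → G = (-37/6, 2/3)

G = (-37/6, 2/3)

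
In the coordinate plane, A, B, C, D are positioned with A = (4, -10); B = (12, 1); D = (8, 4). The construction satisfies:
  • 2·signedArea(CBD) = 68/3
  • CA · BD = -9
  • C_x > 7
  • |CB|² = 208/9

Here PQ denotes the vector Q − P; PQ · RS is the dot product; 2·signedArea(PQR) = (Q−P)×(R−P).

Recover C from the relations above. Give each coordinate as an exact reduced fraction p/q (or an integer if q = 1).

1. C_x = 8  [2·signedArea(CBD) = 68/3 ∩ CA · BD = -9]
2. C_y = -5/3  [2·signedArea(CBD) = 68/3 ∩ CA · BD = -9]
   → C = (8, -5/3)

C = (8, -5/3)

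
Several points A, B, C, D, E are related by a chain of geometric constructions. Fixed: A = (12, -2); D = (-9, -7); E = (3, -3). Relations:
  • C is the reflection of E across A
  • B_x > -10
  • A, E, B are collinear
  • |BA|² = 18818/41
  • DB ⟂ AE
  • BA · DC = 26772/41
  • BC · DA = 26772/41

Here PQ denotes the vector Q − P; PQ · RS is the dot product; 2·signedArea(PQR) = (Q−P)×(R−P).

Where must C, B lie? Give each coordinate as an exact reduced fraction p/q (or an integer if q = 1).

B = (-381/41, -179/41)
C = (21, -1)

1. C_x = 21  [C is the reflection of E across A]
2. C_y = -1  [C is the reflection of E across A]
   → C = (21, -1)
3. B_x = -381/41  [A, E, B are collinear ∩ DB ⟂ AE]
4. B_y = -179/41  [A, E, B are collinear ∩ DB ⟂ AE]
   → B = (-381/41, -179/41)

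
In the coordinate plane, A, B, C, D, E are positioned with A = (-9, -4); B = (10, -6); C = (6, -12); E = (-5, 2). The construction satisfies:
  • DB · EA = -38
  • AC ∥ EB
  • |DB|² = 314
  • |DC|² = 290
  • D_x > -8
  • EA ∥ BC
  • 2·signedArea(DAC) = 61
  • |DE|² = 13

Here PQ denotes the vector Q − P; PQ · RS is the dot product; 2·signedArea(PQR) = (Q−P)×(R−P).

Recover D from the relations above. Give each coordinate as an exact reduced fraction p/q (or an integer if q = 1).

1. D_x = -7  [2·signedArea(DAC) = 61 ∩ DB · EA = -38]
2. D_y = -1  [2·signedArea(DAC) = 61 ∩ DB · EA = -38]
   → D = (-7, -1)

D = (-7, -1)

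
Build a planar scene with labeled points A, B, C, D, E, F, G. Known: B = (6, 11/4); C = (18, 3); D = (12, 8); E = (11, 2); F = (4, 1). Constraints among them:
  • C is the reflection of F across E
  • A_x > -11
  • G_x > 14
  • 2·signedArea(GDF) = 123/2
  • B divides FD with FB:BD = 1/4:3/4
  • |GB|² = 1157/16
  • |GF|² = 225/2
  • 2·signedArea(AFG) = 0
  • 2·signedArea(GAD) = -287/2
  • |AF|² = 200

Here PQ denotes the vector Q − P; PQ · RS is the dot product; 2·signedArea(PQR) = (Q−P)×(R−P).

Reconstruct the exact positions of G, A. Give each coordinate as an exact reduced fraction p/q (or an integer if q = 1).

A = (-10, -1)
G = (29/2, 5/2)

1. G_x = 29/2  [line 7·x + -8·y + -163/2 = 0 ∩ |GF|² = 225/2]
2. G_y = 5/2  [line 7·x + -8·y + -163/2 = 0 ∩ |GF|² = 225/2]
   → G = (29/2, 5/2)
3. A_x = -10  [2·signedArea(GAD) = -287/2 ∩ 2·signedArea(AFG) = 0]
4. A_y = -1  [2·signedArea(GAD) = -287/2 ∩ 2·signedArea(AFG) = 0]
   → A = (-10, -1)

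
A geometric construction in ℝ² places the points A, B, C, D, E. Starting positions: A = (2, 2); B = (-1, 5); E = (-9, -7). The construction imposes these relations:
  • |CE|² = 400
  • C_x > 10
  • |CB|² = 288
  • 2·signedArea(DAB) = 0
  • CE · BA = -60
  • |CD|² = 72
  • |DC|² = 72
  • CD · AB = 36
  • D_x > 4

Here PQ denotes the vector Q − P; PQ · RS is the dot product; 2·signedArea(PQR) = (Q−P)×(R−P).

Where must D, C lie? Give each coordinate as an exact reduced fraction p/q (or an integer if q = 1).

C = (11, -7)
D = (5, -1)

1. C_x = 11  [line -3·x + 3·y + 54 = 0 ∩ |CE|² = 400]
2. C_y = -7  [line -3·x + 3·y + 54 = 0 ∩ |CE|² = 400]
   → C = (11, -7)
3. D_x = 5  [2·signedArea(DAB) = 0 ∩ CD · AB = 36]
4. D_y = -1  [2·signedArea(DAB) = 0 ∩ CD · AB = 36]
   → D = (5, -1)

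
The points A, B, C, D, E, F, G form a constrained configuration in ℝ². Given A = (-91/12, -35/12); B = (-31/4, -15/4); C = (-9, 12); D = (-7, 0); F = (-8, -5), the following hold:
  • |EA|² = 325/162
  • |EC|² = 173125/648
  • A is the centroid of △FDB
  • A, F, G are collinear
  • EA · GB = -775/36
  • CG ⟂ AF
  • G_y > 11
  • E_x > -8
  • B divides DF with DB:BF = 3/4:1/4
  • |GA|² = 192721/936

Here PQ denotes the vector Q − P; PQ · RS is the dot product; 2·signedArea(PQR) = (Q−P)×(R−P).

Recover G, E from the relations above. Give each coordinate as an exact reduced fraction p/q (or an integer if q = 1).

1. G_x = -62/13  [A, F, G are collinear ∩ CG ⟂ AF]
2. G_y = 145/13  [A, F, G are collinear ∩ CG ⟂ AF]
   → G = (-62/13, 145/13)
3. E_x = -283/36  [line 155/52·x + 775/52·y + 81995/936 = 0 ∩ |EC|² = 173125/648]
4. E_y = -155/36  [line 155/52·x + 775/52·y + 81995/936 = 0 ∩ |EC|² = 173125/648]
   → E = (-283/36, -155/36)

E = (-283/36, -155/36)
G = (-62/13, 145/13)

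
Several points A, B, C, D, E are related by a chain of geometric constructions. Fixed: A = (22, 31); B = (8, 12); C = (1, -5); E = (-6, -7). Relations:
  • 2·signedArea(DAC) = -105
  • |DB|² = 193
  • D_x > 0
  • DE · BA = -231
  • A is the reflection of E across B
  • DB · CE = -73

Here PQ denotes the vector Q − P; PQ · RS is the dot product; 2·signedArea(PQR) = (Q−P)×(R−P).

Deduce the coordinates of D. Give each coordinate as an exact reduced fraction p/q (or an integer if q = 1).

D = (1, 0)

1. D_x = 1  [2·signedArea(DAC) = -105 ∩ DE · BA = -231]
2. D_y = 0  [2·signedArea(DAC) = -105 ∩ DE · BA = -231]
   → D = (1, 0)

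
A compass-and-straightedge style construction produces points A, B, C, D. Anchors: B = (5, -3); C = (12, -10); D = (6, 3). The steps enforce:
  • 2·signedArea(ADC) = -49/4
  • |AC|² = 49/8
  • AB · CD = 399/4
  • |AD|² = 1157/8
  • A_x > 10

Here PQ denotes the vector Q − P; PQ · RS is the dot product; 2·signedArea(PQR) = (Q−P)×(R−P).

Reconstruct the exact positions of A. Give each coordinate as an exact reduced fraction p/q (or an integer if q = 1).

1. A_x = 41/4  [AB · CD = 399/4 ∩ 2·signedArea(ADC) = -49/4]
2. A_y = -33/4  [AB · CD = 399/4 ∩ 2·signedArea(ADC) = -49/4]
   → A = (41/4, -33/4)

A = (41/4, -33/4)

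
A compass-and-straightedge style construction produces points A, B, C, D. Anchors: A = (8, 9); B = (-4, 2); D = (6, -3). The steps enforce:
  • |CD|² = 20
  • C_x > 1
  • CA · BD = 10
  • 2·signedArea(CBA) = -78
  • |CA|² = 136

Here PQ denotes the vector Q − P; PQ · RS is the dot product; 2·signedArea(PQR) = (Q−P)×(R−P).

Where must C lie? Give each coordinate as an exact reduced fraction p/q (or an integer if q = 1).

1. C_x = 2  [CA · BD = 10 ∩ 2·signedArea(CBA) = -78]
2. C_y = -1  [CA · BD = 10 ∩ 2·signedArea(CBA) = -78]
   → C = (2, -1)

C = (2, -1)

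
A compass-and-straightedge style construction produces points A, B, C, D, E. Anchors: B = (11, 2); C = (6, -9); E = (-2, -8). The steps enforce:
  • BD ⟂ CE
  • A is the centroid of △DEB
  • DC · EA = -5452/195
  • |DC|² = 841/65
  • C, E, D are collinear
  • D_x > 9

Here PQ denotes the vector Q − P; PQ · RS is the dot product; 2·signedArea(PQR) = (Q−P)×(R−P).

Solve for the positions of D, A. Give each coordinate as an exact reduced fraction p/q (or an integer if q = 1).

A = (1207/195, -1004/195)
D = (622/65, -614/65)

1. D_x = 622/65  [C, E, D are collinear ∩ BD ⟂ CE]
2. D_y = -614/65  [C, E, D are collinear ∩ BD ⟂ CE]
   → D = (622/65, -614/65)
3. A_x = 1207/195  [A is the centroid of △DEB]
4. A_y = -1004/195  [A is the centroid of △DEB]
   → A = (1207/195, -1004/195)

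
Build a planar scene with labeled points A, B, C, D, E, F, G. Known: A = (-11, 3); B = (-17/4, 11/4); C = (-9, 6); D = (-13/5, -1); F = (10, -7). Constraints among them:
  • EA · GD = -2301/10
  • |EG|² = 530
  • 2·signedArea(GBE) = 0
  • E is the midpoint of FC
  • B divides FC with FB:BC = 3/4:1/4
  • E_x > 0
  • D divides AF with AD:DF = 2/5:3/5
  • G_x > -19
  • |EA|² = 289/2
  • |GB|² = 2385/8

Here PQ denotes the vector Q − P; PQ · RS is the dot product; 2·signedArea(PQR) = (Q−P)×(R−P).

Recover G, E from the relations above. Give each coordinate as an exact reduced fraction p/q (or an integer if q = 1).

1. E_x = 1/2  [E is the midpoint of FC]
2. E_y = -1/2  [E is the midpoint of FC]
   → E = (1/2, -1/2)
3. G_x = -37/2  [2·signedArea(GBE) = 0 ∩ EA · GD = -2301/10]
4. G_y = 25/2  [2·signedArea(GBE) = 0 ∩ EA · GD = -2301/10]
   → G = (-37/2, 25/2)

E = (1/2, -1/2)
G = (-37/2, 25/2)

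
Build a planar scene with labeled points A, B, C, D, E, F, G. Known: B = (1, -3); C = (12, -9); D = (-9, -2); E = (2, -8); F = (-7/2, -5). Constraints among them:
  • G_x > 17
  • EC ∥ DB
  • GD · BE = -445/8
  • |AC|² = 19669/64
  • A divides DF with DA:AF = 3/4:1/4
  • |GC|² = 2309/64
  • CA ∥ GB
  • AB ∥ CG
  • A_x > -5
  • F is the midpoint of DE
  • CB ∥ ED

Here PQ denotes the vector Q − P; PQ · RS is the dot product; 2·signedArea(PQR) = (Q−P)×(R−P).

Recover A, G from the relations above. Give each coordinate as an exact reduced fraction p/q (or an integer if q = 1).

A = (-39/8, -17/4)
G = (143/8, -31/4)

1. A_x = -39/8  [A divides DF with DA:AF = 3/4:1/4]
2. A_y = -17/4  [A divides DF with DA:AF = 3/4:1/4]
   → A = (-39/8, -17/4)
3. G_x = 143/8  [CA ∥ GB ∩ AB ∥ CG]
4. G_y = -31/4  [CA ∥ GB ∩ AB ∥ CG]
   → G = (143/8, -31/4)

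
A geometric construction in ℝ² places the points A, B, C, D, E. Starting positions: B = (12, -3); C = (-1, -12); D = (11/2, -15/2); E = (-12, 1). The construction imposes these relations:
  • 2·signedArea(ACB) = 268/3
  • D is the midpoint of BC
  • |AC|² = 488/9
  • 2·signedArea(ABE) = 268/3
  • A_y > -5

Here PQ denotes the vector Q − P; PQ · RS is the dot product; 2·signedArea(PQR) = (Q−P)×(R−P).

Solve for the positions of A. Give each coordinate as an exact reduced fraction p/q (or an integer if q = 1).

1. A_x = -1/3  [2·signedArea(ACB) = 268/3 ∩ 2·signedArea(ABE) = 268/3]
2. A_y = -14/3  [2·signedArea(ACB) = 268/3 ∩ 2·signedArea(ABE) = 268/3]
   → A = (-1/3, -14/3)

A = (-1/3, -14/3)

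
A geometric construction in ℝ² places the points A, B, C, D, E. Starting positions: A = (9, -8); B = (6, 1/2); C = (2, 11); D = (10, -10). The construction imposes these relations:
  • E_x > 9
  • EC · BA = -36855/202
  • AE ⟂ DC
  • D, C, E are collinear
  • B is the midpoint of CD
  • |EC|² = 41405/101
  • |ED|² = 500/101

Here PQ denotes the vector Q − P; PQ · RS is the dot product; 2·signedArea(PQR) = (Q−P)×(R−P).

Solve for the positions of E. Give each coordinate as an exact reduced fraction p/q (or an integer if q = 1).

1. E_x = 930/101  [D, C, E are collinear ∩ AE ⟂ DC]
2. E_y = -800/101  [D, C, E are collinear ∩ AE ⟂ DC]
   → E = (930/101, -800/101)

E = (930/101, -800/101)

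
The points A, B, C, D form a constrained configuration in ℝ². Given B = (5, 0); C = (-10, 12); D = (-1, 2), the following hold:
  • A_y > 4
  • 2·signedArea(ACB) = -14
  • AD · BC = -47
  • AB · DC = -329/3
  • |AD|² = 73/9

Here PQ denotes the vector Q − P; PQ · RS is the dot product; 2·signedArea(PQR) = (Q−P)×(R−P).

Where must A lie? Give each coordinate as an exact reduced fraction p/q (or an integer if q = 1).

A = (-2, 14/3)

1. A_x = -2  [AD · BC = -47 ∩ 2·signedArea(ACB) = -14]
2. A_y = 14/3  [AD · BC = -47 ∩ 2·signedArea(ACB) = -14]
   → A = (-2, 14/3)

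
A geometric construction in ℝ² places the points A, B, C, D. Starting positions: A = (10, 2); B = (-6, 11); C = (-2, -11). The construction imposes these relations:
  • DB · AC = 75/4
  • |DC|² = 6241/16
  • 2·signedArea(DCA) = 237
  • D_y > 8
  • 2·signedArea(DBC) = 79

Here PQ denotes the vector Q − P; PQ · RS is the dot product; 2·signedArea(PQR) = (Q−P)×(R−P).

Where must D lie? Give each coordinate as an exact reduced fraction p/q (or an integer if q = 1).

1. D_x = -2  [2·signedArea(DBC) = 79 ∩ 2·signedArea(DCA) = 237]
2. D_y = 35/4  [2·signedArea(DBC) = 79 ∩ 2·signedArea(DCA) = 237]
   → D = (-2, 35/4)

D = (-2, 35/4)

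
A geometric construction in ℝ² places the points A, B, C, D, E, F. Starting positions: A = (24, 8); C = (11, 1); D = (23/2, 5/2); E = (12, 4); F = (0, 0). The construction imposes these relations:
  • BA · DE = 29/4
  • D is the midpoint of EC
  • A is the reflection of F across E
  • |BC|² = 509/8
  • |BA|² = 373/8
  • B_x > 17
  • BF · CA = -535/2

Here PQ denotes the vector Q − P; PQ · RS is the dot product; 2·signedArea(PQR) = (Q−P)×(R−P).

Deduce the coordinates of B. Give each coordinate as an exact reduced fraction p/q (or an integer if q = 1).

1. B_x = 71/4  [BA · DE = 29/4 ∩ BF · CA = -535/2]
2. B_y = 21/4  [BA · DE = 29/4 ∩ BF · CA = -535/2]
   → B = (71/4, 21/4)

B = (71/4, 21/4)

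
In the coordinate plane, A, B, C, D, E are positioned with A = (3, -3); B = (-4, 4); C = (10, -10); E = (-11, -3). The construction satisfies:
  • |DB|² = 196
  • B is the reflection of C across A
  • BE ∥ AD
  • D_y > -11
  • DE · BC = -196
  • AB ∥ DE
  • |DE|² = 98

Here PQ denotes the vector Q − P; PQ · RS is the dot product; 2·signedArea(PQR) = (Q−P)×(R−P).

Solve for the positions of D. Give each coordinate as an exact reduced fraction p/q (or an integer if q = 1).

D = (-4, -10)

1. D_x = -4  [AB ∥ DE ∩ BE ∥ AD]
2. D_y = -10  [AB ∥ DE ∩ BE ∥ AD]
   → D = (-4, -10)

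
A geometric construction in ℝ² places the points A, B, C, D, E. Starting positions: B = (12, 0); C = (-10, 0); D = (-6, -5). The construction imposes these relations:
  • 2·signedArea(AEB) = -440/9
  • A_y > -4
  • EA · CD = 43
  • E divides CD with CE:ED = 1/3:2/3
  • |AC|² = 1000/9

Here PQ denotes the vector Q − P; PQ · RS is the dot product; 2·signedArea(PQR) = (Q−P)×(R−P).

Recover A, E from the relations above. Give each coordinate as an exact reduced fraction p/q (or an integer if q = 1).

A = (0, -10/3)
E = (-26/3, -5/3)

1. E_x = -26/3  [E divides CD with CE:ED = 1/3:2/3]
2. E_y = -5/3  [E divides CD with CE:ED = 1/3:2/3]
   → E = (-26/3, -5/3)
3. A_x = 0  [2·signedArea(AEB) = -440/9 ∩ EA · CD = 43]
4. A_y = -10/3  [2·signedArea(AEB) = -440/9 ∩ EA · CD = 43]
   → A = (0, -10/3)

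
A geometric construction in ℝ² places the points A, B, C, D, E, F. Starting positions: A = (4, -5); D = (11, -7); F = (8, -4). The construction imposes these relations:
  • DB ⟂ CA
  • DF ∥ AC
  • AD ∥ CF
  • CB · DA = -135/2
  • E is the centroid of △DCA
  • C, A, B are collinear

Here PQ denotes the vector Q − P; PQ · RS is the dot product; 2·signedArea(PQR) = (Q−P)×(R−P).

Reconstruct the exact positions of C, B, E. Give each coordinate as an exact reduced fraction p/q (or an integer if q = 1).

1. C_x = 1  [AD ∥ CF ∩ DF ∥ AC]
2. C_y = -2  [AD ∥ CF ∩ DF ∥ AC]
   → C = (1, -2)
3. B_x = 17/2  [C, A, B are collinear ∩ DB ⟂ CA]
4. B_y = -19/2  [C, A, B are collinear ∩ DB ⟂ CA]
   → B = (17/2, -19/2)
5. E_x = 16/3  [E is the centroid of △DCA]
6. E_y = -14/3  [E is the centroid of △DCA]
   → E = (16/3, -14/3)

B = (17/2, -19/2)
C = (1, -2)
E = (16/3, -14/3)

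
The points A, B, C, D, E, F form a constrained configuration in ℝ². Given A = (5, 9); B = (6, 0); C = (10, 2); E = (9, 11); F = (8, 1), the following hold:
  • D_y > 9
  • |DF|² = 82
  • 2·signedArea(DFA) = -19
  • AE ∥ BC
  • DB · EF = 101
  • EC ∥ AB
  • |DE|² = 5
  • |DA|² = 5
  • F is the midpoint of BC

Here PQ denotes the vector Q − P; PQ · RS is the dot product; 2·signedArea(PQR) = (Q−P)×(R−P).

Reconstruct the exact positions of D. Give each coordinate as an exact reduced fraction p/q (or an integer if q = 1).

D = (7, 10)

1. D_x = 7  [2·signedArea(DFA) = -19 ∩ DB · EF = 101]
2. D_y = 10  [2·signedArea(DFA) = -19 ∩ DB · EF = 101]
   → D = (7, 10)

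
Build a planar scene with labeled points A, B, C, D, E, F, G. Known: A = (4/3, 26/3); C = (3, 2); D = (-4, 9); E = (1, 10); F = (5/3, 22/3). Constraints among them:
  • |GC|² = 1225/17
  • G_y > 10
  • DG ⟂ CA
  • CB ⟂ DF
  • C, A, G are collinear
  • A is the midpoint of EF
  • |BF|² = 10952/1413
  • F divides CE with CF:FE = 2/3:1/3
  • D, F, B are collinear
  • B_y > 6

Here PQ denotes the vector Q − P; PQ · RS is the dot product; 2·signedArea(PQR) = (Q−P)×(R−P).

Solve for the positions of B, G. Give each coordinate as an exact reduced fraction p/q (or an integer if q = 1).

B = (681/157, 1028/157)
G = (16/17, 174/17)

1. B_x = 681/157  [D, F, B are collinear ∩ CB ⟂ DF]
2. B_y = 1028/157  [D, F, B are collinear ∩ CB ⟂ DF]
   → B = (681/157, 1028/157)
3. G_x = 16/17  [C, A, G are collinear ∩ DG ⟂ CA]
4. G_y = 174/17  [C, A, G are collinear ∩ DG ⟂ CA]
   → G = (16/17, 174/17)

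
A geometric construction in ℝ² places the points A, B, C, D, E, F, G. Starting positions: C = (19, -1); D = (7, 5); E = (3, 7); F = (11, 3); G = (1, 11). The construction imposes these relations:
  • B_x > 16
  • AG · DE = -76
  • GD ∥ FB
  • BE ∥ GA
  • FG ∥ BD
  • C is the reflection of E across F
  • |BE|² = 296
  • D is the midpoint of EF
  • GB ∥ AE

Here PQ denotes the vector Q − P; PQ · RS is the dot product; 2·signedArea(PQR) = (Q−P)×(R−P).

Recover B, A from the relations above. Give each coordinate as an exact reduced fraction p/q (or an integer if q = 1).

1. B_x = 17  [FG ∥ BD ∩ GD ∥ FB]
2. B_y = -3  [FG ∥ BD ∩ GD ∥ FB]
   → B = (17, -3)
3. A_x = -13  [GB ∥ AE ∩ BE ∥ GA]
4. A_y = 21  [GB ∥ AE ∩ BE ∥ GA]
   → A = (-13, 21)

A = (-13, 21)
B = (17, -3)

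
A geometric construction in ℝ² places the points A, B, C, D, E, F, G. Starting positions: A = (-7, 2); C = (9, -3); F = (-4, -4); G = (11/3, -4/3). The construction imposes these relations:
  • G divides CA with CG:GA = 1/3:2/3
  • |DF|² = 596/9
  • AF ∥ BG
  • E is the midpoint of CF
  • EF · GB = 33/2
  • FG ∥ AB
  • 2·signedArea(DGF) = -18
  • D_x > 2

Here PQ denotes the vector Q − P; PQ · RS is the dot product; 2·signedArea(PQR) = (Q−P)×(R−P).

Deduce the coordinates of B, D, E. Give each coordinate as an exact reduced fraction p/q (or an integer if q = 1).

B = (2/3, 14/3)
D = (8/3, 2/3)
E = (5/2, -7/2)

1. B_x = 2/3  [AF ∥ BG ∩ FG ∥ AB]
2. B_y = 14/3  [AF ∥ BG ∩ FG ∥ AB]
   → B = (2/3, 14/3)
3. D_x = 8/3  [line 8/3·x + -23/3·y + -2 = 0 ∩ |DF|² = 596/9]
4. D_y = 2/3  [line 8/3·x + -23/3·y + -2 = 0 ∩ |DF|² = 596/9]
   → D = (8/3, 2/3)
5. E_x = 5/2  [E is the midpoint of CF]
6. E_y = -7/2  [E is the midpoint of CF]
   → E = (5/2, -7/2)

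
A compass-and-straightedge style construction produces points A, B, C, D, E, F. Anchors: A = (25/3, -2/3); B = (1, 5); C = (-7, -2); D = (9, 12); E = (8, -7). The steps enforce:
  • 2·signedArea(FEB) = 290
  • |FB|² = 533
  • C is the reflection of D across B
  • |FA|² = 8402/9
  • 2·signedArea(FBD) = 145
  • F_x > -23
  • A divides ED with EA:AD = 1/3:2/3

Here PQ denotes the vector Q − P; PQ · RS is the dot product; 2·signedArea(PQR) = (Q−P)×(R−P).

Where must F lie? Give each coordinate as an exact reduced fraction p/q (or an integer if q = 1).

F = (-22, 3)

1. F_x = -22  [2·signedArea(FEB) = 290 ∩ 2·signedArea(FBD) = 145]
2. F_y = 3  [2·signedArea(FEB) = 290 ∩ 2·signedArea(FBD) = 145]
   → F = (-22, 3)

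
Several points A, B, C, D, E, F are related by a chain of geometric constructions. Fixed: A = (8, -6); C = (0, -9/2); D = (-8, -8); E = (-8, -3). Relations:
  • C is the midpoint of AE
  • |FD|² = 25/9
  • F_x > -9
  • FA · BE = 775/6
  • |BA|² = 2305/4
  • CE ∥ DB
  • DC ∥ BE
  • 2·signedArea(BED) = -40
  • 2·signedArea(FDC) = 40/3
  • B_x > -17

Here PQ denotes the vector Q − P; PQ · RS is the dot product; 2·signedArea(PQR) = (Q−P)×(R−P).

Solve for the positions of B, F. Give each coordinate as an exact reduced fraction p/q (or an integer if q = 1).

B = (-16, -13/2)
F = (-8, -19/3)

1. B_x = -16  [DC ∥ BE ∩ CE ∥ DB]
2. B_y = -13/2  [DC ∥ BE ∩ CE ∥ DB]
   → B = (-16, -13/2)
3. F_x = -8  [2·signedArea(FDC) = 40/3 ∩ FA · BE = 775/6]
4. F_y = -19/3  [2·signedArea(FDC) = 40/3 ∩ FA · BE = 775/6]
   → F = (-8, -19/3)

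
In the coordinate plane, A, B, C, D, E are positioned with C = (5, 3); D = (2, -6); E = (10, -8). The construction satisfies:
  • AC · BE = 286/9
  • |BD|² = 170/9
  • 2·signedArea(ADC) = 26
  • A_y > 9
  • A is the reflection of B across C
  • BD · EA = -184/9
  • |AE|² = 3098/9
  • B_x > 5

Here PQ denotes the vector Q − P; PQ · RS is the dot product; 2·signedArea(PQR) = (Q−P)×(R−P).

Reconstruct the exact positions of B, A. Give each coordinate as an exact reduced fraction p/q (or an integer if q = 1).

A = (13/3, 29/3)
B = (17/3, -11/3)

1. A_x = 13/3  [line -9·x + 3·y + 10 = 0 ∩ |AE|² = 3098/9]
2. A_y = 29/3  [line -9·x + 3·y + 10 = 0 ∩ |AE|² = 3098/9]
   → A = (13/3, 29/3)
3. B_x = 17/3  [BD · EA = -184/9 ∩ A is the reflection of B across C]
4. B_y = -11/3  [BD · EA = -184/9 ∩ A is the reflection of B across C]
   → B = (17/3, -11/3)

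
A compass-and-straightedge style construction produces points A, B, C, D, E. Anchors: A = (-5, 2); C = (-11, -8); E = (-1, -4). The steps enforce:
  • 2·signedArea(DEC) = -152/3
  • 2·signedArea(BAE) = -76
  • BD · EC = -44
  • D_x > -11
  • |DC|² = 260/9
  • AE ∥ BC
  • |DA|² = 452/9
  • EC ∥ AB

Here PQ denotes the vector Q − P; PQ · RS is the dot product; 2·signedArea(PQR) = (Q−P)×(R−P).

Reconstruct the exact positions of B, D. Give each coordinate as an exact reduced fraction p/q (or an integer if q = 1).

1. B_x = -15  [AE ∥ BC ∩ EC ∥ AB]
2. B_y = -2  [AE ∥ BC ∩ EC ∥ AB]
   → B = (-15, -2)
3. D_x = -31/3  [2·signedArea(DEC) = -152/3 ∩ BD · EC = -44]
4. D_y = -8/3  [2·signedArea(DEC) = -152/3 ∩ BD · EC = -44]
   → D = (-31/3, -8/3)

B = (-15, -2)
D = (-31/3, -8/3)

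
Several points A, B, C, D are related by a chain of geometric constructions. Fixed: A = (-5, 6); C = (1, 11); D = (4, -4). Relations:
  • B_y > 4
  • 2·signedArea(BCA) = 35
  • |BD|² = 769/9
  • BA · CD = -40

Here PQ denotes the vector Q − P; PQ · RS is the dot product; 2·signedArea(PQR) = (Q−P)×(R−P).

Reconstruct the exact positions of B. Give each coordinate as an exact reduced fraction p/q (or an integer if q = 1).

1. B_x = 0  [2·signedArea(BCA) = 35 ∩ BA · CD = -40]
2. B_y = 13/3  [2·signedArea(BCA) = 35 ∩ BA · CD = -40]
   → B = (0, 13/3)

B = (0, 13/3)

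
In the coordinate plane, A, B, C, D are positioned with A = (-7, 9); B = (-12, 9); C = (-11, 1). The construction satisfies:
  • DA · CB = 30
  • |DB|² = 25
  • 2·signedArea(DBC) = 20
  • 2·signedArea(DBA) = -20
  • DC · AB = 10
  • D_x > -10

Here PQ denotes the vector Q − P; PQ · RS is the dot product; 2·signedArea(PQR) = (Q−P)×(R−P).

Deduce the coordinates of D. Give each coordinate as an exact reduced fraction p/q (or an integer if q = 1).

1. D_x = -9  [2·signedArea(DBC) = 20 ∩ DC · AB = 10]
2. D_y = 5  [2·signedArea(DBC) = 20 ∩ DC · AB = 10]
   → D = (-9, 5)

D = (-9, 5)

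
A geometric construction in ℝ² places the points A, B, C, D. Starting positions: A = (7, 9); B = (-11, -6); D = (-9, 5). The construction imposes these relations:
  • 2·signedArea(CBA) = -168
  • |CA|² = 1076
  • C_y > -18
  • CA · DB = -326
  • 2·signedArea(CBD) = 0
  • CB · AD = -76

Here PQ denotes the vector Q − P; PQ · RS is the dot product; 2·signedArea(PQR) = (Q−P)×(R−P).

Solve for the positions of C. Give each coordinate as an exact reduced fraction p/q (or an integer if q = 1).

C = (-13, -17)

1. C_x = -13  [2·signedArea(CBD) = 0 ∩ CB · AD = -76]
2. C_y = -17  [2·signedArea(CBD) = 0 ∩ CB · AD = -76]
   → C = (-13, -17)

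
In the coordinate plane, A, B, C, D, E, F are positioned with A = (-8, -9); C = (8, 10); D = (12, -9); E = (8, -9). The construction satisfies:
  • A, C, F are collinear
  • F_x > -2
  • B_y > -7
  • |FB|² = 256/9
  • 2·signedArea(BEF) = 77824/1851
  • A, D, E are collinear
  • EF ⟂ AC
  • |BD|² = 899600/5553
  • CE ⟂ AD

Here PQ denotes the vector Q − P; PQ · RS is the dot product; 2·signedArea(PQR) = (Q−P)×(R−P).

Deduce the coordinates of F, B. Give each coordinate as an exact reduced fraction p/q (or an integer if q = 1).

1. F_x = -840/617  [A, C, F are collinear ∩ EF ⟂ AC]
2. F_y = -689/617  [A, C, F are collinear ∩ EF ⟂ AC]
   → F = (-840/617, -689/617)
3. B_x = -280/617  [line -4864/617·x + -5776/617·y + -117040/1851 = 0 ∩ |BD|² = 899600/5553]
4. B_y = -11795/1851  [line -4864/617·x + -5776/617·y + -117040/1851 = 0 ∩ |BD|² = 899600/5553]
   → B = (-280/617, -11795/1851)

B = (-280/617, -11795/1851)
F = (-840/617, -689/617)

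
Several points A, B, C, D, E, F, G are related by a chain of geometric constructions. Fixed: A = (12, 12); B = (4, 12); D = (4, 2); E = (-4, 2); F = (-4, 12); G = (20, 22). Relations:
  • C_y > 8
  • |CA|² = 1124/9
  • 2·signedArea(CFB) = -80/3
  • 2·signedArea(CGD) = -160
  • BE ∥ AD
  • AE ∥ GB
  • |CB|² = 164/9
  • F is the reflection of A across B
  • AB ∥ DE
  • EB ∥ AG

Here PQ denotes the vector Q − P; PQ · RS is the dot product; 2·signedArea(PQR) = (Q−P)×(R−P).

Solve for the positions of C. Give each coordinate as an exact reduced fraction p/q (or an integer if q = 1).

C = (4/3, 26/3)

1. C_x = 4/3  [2·signedArea(CGD) = -160 ∩ 2·signedArea(CFB) = -80/3]
2. C_y = 26/3  [2·signedArea(CGD) = -160 ∩ 2·signedArea(CFB) = -80/3]
   → C = (4/3, 26/3)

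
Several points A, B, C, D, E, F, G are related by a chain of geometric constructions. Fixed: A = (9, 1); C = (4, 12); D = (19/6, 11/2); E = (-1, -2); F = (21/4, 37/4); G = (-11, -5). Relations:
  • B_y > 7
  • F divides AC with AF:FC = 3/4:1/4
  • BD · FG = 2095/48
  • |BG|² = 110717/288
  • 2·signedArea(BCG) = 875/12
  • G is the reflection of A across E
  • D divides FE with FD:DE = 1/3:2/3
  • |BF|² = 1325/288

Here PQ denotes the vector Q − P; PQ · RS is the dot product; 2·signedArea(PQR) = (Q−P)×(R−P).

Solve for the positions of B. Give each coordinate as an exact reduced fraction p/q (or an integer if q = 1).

1. B_x = 101/24  [2·signedArea(BCG) = 875/12 ∩ BD · FG = 2095/48]
2. B_y = 59/8  [2·signedArea(BCG) = 875/12 ∩ BD · FG = 2095/48]
   → B = (101/24, 59/8)

B = (101/24, 59/8)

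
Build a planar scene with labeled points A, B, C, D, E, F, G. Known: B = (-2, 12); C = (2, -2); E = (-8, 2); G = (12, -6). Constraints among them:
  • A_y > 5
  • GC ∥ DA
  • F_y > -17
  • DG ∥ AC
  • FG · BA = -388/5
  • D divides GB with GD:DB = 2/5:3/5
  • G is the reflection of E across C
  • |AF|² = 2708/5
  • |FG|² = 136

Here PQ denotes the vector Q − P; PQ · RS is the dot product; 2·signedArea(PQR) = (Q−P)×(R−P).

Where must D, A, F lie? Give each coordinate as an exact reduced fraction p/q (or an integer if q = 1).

1. D_x = 32/5  [D divides GB with GD:DB = 2/5:3/5]
2. D_y = 6/5  [D divides GB with GD:DB = 2/5:3/5]
   → D = (32/5, 6/5)
3. A_x = -18/5  [DG ∥ AC ∩ GC ∥ DA]
4. A_y = 26/5  [DG ∥ AC ∩ GC ∥ DA]
   → A = (-18/5, 26/5)
5. F_x = 6  [line 8/5·x + 34/5·y + 496/5 = 0 ∩ |FG|² = 136]
6. F_y = -16  [line 8/5·x + 34/5·y + 496/5 = 0 ∩ |FG|² = 136]
   → F = (6, -16)

A = (-18/5, 26/5)
D = (32/5, 6/5)
F = (6, -16)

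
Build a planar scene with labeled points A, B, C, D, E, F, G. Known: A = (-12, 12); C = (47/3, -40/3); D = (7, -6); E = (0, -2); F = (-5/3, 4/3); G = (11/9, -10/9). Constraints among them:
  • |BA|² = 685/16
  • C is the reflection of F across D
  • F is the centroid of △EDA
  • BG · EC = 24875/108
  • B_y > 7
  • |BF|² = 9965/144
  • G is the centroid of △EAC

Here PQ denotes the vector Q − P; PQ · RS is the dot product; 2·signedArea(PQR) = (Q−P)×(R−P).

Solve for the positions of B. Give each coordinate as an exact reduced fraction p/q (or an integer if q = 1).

1. B_x = -29/4  [line -47/3·x + 34/3·y + -2383/12 = 0 ∩ |BF|² = 9965/144]
2. B_y = 15/2  [line -47/3·x + 34/3·y + -2383/12 = 0 ∩ |BF|² = 9965/144]
   → B = (-29/4, 15/2)

B = (-29/4, 15/2)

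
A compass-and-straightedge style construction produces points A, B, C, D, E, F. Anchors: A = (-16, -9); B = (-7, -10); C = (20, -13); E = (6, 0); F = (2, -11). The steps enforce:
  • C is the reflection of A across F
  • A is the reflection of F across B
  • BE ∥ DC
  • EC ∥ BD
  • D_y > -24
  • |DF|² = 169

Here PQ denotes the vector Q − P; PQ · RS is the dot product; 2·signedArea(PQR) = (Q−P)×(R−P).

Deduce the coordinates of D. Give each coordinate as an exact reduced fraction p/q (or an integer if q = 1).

1. D_x = 7  [BE ∥ DC ∩ EC ∥ BD]
2. D_y = -23  [BE ∥ DC ∩ EC ∥ BD]
   → D = (7, -23)

D = (7, -23)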